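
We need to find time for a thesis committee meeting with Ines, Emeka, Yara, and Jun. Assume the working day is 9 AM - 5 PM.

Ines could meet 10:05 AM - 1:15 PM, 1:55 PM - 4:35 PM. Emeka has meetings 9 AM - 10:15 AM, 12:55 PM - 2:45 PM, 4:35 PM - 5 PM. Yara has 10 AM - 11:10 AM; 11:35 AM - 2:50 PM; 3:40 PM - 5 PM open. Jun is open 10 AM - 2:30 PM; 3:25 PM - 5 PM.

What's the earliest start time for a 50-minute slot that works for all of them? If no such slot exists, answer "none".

10:15

Ines free: 10:05-13:15, 13:55-16:35.
Emeka free: 10:15-12:55, 14:45-16:35 (invert busy blocks within the working day).
Yara free: 10:00-11:10, 11:35-14:50, 15:40-17:00.
Jun free: 10:00-14:30, 15:25-17:00.
Ines ∩ Emeka: 10:15-12:55, 14:45-16:35.
Ines ∩ Emeka ∩ Yara: 10:15-11:10, 11:35-12:55, 14:45-14:50, 15:40-16:35.
Ines ∩ Emeka ∩ Yara ∩ Jun: 10:15-11:10, 11:35-12:55, 15:40-16:35.
Those are the intersection windows.
The first common window of at least 50 minutes is 10:15-11:10, so the earliest start is 10:15.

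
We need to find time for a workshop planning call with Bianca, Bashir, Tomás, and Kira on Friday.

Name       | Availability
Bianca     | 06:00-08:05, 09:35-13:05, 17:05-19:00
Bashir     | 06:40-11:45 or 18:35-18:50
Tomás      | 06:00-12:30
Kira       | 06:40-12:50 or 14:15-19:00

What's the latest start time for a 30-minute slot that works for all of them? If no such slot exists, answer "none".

11:15

Bianca ∩ Bashir: 06:40-08:05, 09:35-11:45, 18:35-18:50.
Bianca ∩ Bashir ∩ Tomás: 06:40-08:05, 09:35-11:45.
Bianca ∩ Bashir ∩ Tomás ∩ Kira: 06:40-08:05, 09:35-11:45.
The last common window of at least 30 minutes is 09:35-11:45; a 30-minute meeting can start as late as 11:15 and still end by 11:45.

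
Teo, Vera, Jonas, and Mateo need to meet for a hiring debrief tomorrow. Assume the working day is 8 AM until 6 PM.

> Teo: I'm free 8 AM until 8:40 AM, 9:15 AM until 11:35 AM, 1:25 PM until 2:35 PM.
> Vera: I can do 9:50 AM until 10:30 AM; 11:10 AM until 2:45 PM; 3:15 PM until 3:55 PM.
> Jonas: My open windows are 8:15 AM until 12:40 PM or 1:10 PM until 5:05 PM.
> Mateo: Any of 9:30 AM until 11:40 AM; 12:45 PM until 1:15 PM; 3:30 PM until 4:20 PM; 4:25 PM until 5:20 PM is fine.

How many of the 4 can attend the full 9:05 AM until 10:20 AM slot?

1

Jonas can make the full 09:05-10:20 slot — that's 1.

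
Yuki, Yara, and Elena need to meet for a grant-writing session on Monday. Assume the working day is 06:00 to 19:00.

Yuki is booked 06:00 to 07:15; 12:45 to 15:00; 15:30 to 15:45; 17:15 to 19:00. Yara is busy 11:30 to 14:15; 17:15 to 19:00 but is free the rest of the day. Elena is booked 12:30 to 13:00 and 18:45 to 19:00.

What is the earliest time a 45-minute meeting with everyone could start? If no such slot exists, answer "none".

Yuki free: 07:15-12:45, 15:00-15:30, 15:45-17:15 (invert busy blocks within the working day).
Yara free: 06:00-11:30, 14:15-17:15 (invert busy blocks within the working day).
Elena free: 06:00-12:30, 13:00-18:45 (invert busy blocks within the working day).
Yuki ∩ Yara: 07:15-11:30, 15:00-15:30, 15:45-17:15.
Yuki ∩ Yara ∩ Elena: 07:15-11:30, 15:00-15:30, 15:45-17:15.
The first common window of at least 45 minutes is 07:15-11:30, so the earliest start is 07:15.

07:15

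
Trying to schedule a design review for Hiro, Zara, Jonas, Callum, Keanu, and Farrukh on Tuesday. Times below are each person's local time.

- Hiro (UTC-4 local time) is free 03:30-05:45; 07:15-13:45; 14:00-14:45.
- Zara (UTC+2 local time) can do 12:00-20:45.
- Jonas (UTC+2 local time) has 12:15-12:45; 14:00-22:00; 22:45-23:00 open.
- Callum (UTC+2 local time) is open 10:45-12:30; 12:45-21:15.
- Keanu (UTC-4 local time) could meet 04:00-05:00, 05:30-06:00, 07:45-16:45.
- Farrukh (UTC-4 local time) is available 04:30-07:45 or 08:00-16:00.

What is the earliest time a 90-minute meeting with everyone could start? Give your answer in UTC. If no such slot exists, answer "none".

12:00

Hiro in UTC: 07:30-09:45, 11:15-17:45, 18:00-18:45 (add 4h to convert from UTC-4).
Zara in UTC: 10:00-18:45 (subtract 2h to convert from UTC+2).
Jonas in UTC: 10:15-10:45, 12:00-20:00, 20:45-21:00 (subtract 2h to convert from UTC+2).
Callum in UTC: 08:45-10:30, 10:45-19:15 (subtract 2h to convert from UTC+2).
Keanu in UTC: 08:00-09:00, 09:30-10:00, 11:45-20:45 (add 4h to convert from UTC-4).
Farrukh in UTC: 08:30-11:45, 12:00-20:00 (add 4h to convert from UTC-4).
Hiro ∩ Zara: 11:15-17:45, 18:00-18:45.
Hiro ∩ Zara ∩ Jonas: 12:00-17:45, 18:00-18:45.
Hiro ∩ Zara ∩ Jonas ∩ Callum: 12:00-17:45, 18:00-18:45.
Hiro ∩ Zara ∩ Jonas ∩ Callum ∩ Keanu: 12:00-17:45, 18:00-18:45.
Hiro ∩ Zara ∩ Jonas ∩ Callum ∩ Keanu ∩ Farrukh: 12:00-17:45, 18:00-18:45.
The first common window of at least 90 minutes is 12:00-17:45, so the earliest start is 12:00.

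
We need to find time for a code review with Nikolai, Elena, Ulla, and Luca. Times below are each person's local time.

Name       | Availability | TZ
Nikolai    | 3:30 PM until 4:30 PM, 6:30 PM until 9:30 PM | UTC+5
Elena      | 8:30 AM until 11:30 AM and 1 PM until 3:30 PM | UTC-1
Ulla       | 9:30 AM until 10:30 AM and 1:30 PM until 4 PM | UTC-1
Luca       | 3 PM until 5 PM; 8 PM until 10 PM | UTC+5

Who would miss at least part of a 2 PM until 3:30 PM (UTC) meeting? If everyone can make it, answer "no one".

Nikolai in UTC: 10:30-11:30, 13:30-16:30 (subtract 5h to convert from UTC+5).
Elena in UTC: 09:30-12:30, 14:00-16:30 (add 1h to convert from UTC-1).
Ulla in UTC: 10:30-11:30, 14:30-17:00 (add 1h to convert from UTC-1).
Luca in UTC: 10:00-12:00, 15:00-17:00 (subtract 5h to convert from UTC+5).
Nikolai: free for 14:00-15:30. Elena: free for 14:00-15:30. Ulla: not fully free for 14:00-15:30. Luca: not fully free for 14:00-15:30.

Luca, Ulla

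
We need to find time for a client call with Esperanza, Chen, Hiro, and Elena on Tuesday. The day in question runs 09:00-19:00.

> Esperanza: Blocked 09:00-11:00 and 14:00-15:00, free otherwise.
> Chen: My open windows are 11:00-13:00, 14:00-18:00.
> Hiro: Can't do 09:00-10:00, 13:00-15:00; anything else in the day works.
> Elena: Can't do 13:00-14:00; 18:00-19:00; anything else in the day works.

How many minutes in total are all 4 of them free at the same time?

300

Esperanza free: 11:00-14:00, 15:00-19:00 (invert busy blocks within the working day).
Chen free: 11:00-13:00, 14:00-18:00.
Hiro free: 10:00-13:00, 15:00-19:00 (invert busy blocks within the working day).
Elena free: 09:00-13:00, 14:00-18:00 (invert busy blocks within the working day).
Esperanza ∩ Chen: 11:00-13:00, 15:00-18:00.
Esperanza ∩ Chen ∩ Hiro: 11:00-13:00, 15:00-18:00.
Esperanza ∩ Chen ∩ Hiro ∩ Elena: 11:00-13:00, 15:00-18:00.
Those are the intersection windows.
Summing the common windows: 120 + 180 = 300 minutes.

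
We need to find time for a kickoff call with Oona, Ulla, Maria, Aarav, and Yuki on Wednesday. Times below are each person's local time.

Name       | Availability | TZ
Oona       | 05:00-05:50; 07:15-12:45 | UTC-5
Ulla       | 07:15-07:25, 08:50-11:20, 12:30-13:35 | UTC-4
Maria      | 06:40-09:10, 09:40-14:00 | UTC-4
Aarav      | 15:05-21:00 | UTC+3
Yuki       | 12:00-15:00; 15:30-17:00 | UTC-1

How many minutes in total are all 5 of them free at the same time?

Oona in UTC: 10:00-10:50, 12:15-17:45 (add 5h to convert from UTC-5).
Ulla in UTC: 11:15-11:25, 12:50-15:20, 16:30-17:35 (add 4h to convert from UTC-4).
Maria in UTC: 10:40-13:10, 13:40-18:00 (add 4h to convert from UTC-4).
Aarav in UTC: 12:05-18:00 (subtract 3h to convert from UTC+3).
Yuki in UTC: 13:00-16:00, 16:30-18:00 (add 1h to convert from UTC-1).
Oona ∩ Ulla: 12:50-15:20, 16:30-17:35.
Oona ∩ Ulla ∩ Maria: 12:50-13:10, 13:40-15:20, 16:30-17:35.
Oona ∩ Ulla ∩ Maria ∩ Aarav: 12:50-13:10, 13:40-15:20, 16:30-17:35.
Oona ∩ Ulla ∩ Maria ∩ Aarav ∩ Yuki: 13:00-13:10, 13:40-15:20, 16:30-17:35.
Summing the common windows: 10 + 100 + 65 = 175 minutes.

175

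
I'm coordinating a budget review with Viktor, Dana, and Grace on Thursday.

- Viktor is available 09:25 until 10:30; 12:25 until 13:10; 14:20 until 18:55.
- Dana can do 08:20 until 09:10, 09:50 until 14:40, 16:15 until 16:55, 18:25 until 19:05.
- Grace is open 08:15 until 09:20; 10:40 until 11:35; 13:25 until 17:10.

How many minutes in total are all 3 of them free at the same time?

Viktor ∩ Dana: 09:50-10:30, 12:25-13:10, 14:20-14:40, 16:15-16:55, 18:25-18:55.
Viktor ∩ Dana ∩ Grace: 14:20-14:40, 16:15-16:55.
Those are the intersection windows.
Summing the common windows: 20 + 40 = 60 minutes.

60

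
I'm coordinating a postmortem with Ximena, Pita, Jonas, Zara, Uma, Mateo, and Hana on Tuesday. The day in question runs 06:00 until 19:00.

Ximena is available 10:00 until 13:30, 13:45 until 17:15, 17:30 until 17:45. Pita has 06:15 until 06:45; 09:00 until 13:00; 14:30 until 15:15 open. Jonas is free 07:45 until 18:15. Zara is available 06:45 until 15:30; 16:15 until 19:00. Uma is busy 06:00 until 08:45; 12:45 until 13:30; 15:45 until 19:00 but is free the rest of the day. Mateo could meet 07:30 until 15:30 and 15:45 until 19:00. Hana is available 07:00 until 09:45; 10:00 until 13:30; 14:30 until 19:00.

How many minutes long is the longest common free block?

165

Ximena free: 10:00-13:30, 13:45-17:15, 17:30-17:45.
Pita free: 06:15-06:45, 09:00-13:00, 14:30-15:15.
Jonas free: 07:45-18:15.
Zara free: 06:45-15:30, 16:15-19:00.
Uma free: 08:45-12:45, 13:30-15:45 (invert busy blocks within the working day).
Mateo free: 07:30-15:30, 15:45-19:00.
Hana free: 07:00-09:45, 10:00-13:30, 14:30-19:00.
Ximena ∩ Pita: 10:00-13:00, 14:30-15:15.
Ximena ∩ Pita ∩ Jonas: 10:00-13:00, 14:30-15:15.
Ximena ∩ Pita ∩ Jonas ∩ Zara: 10:00-13:00, 14:30-15:15.
Ximena ∩ Pita ∩ Jonas ∩ Zara ∩ Uma: 10:00-12:45, 14:30-15:15.
Ximena ∩ Pita ∩ Jonas ∩ Zara ∩ Uma ∩ Mateo: 10:00-12:45, 14:30-15:15.
Ximena ∩ Pita ∩ Jonas ∩ Zara ∩ Uma ∩ Mateo ∩ Hana: 10:00-12:45, 14:30-15:15.
So the common availability across everyone is 10:00-12:45, 14:30-15:15.
The longest is 10:00-12:45 at 165 minutes.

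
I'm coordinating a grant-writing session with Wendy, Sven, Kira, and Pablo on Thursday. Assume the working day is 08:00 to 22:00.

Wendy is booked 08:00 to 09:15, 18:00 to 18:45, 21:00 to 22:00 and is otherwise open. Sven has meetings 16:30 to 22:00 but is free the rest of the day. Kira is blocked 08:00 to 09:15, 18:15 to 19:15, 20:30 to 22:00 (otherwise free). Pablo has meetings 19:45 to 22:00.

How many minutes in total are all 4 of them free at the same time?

435

Wendy free: 09:15-18:00, 18:45-21:00 (invert busy blocks within the working day).
Sven free: 08:00-16:30 (invert busy blocks within the working day).
Kira free: 09:15-18:15, 19:15-20:30 (invert busy blocks within the working day).
Pablo free: 08:00-19:45 (invert busy blocks within the working day).
Wendy ∩ Sven: 09:15-16:30.
Wendy ∩ Sven ∩ Kira: 09:15-16:30.
Wendy ∩ Sven ∩ Kira ∩ Pablo: 09:15-16:30.
That's a single block of 435 minutes.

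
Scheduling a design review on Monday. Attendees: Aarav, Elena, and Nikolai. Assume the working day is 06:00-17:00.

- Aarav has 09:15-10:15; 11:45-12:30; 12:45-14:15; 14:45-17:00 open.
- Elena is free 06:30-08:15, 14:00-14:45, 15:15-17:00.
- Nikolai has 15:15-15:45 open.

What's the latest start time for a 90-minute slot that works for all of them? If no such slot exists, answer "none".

none

Aarav ∩ Elena: 14:00-14:15, 15:15-17:00.
Aarav ∩ Elena ∩ Nikolai: 15:15-15:45.
No common window is at least 90 minutes long.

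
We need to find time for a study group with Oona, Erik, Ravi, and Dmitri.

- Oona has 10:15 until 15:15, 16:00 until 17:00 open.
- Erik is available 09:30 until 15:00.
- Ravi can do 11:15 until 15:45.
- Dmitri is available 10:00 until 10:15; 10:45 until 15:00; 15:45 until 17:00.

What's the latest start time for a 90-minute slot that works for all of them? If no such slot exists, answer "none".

13:30

Oona ∩ Erik: 10:15-15:00.
Oona ∩ Erik ∩ Ravi: 11:15-15:00.
Oona ∩ Erik ∩ Ravi ∩ Dmitri: 11:15-15:00.
The last common window of at least 90 minutes is 11:15-15:00; a 90-minute meeting can start as late as 13:30 and still end by 15:00.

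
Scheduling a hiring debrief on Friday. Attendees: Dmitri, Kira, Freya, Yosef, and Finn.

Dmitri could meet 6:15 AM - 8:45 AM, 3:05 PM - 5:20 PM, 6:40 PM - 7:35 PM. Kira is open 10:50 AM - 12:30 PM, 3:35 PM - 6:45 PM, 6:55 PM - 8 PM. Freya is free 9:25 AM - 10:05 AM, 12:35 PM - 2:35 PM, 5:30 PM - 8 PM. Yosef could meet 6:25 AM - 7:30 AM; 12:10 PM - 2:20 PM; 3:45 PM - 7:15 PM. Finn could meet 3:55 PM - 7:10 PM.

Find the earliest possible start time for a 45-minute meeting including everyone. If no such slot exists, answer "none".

none

Dmitri ∩ Kira: 15:35-17:20, 18:40-18:45, 18:55-19:35.
Dmitri ∩ Kira ∩ Freya: 18:40-18:45, 18:55-19:35.
Dmitri ∩ Kira ∩ Freya ∩ Yosef: 18:40-18:45, 18:55-19:15.
Dmitri ∩ Kira ∩ Freya ∩ Yosef ∩ Finn: 18:40-18:45, 18:55-19:10.
No common window is at least 45 minutes long.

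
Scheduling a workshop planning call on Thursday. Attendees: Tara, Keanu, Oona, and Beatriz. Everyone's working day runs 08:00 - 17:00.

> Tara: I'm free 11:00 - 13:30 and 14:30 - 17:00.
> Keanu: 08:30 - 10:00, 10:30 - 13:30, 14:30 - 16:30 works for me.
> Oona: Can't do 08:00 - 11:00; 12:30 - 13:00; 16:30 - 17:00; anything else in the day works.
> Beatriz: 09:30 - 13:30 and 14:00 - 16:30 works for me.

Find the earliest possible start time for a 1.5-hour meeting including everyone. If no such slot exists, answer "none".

11:00

Tara free: 11:00-13:30, 14:30-17:00.
Keanu free: 08:30-10:00, 10:30-13:30, 14:30-16:30.
Oona free: 11:00-12:30, 13:00-16:30 (invert busy blocks within the working day).
Beatriz free: 09:30-13:30, 14:00-16:30.
Tara ∩ Keanu: 11:00-13:30, 14:30-16:30.
Tara ∩ Keanu ∩ Oona: 11:00-12:30, 13:00-13:30, 14:30-16:30.
Tara ∩ Keanu ∩ Oona ∩ Beatriz: 11:00-12:30, 13:00-13:30, 14:30-16:30.
Those are the intersection windows.
The first common window of at least 90 minutes is 11:00-12:30, so the earliest start is 11:00.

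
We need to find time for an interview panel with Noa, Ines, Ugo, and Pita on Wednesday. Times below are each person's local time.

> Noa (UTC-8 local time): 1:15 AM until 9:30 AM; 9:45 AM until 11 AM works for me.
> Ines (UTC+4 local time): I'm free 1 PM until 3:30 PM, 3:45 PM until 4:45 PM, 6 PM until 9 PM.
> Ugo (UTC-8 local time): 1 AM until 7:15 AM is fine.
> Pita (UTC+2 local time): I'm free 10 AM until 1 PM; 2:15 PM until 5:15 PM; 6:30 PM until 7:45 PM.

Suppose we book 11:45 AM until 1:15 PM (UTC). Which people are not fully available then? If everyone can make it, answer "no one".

Noa in UTC: 09:15-17:30, 17:45-19:00 (add 8h to convert from UTC-8).
Ines in UTC: 09:00-11:30, 11:45-12:45, 14:00-17:00 (subtract 4h to convert from UTC+4).
Ugo in UTC: 09:00-15:15 (add 8h to convert from UTC-8).
Pita in UTC: 08:00-11:00, 12:15-15:15, 16:30-17:45 (subtract 2h to convert from UTC+2).
Noa: free for 11:45-13:15. Ines: not fully free for 11:45-13:15. Ugo: free for 11:45-13:15. Pita: not fully free for 11:45-13:15.

Ines, Pita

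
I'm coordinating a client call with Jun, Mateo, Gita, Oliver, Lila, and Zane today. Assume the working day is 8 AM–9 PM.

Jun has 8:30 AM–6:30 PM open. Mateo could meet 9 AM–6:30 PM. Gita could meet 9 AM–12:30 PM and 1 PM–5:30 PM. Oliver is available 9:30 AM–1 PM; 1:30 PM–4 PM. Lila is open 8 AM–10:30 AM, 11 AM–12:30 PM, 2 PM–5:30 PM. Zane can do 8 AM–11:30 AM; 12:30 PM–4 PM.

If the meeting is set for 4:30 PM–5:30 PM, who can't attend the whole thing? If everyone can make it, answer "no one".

Jun: free for 16:30-17:30. Mateo: free for 16:30-17:30. Gita: free for 16:30-17:30. Oliver: not fully free for 16:30-17:30. Lila: free for 16:30-17:30. Zane: not fully free for 16:30-17:30.

Oliver, Zane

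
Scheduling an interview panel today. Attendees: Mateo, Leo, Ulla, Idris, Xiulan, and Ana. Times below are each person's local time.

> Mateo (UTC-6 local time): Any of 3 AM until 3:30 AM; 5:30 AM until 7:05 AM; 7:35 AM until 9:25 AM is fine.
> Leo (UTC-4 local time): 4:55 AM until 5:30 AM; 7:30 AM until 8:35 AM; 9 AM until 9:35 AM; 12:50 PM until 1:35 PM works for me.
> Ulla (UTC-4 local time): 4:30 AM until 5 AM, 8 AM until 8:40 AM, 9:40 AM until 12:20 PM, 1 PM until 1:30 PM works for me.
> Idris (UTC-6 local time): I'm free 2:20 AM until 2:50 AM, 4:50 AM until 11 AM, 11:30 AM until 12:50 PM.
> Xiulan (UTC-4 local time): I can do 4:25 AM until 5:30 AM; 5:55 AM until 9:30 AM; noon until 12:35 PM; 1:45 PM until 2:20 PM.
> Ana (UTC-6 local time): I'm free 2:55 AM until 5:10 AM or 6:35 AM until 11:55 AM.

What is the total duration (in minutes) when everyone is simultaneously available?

Mateo in UTC: 09:00-09:30, 11:30-13:05, 13:35-15:25 (add 6h to convert from UTC-6).
Leo in UTC: 08:55-09:30, 11:30-12:35, 13:00-13:35, 16:50-17:35 (add 4h to convert from UTC-4).
Ulla in UTC: 08:30-09:00, 12:00-12:40, 13:40-16:20, 17:00-17:30 (add 4h to convert from UTC-4).
Idris in UTC: 08:20-08:50, 10:50-17:00, 17:30-18:50 (add 6h to convert from UTC-6).
Xiulan in UTC: 08:25-09:30, 09:55-13:30, 16:00-16:35, 17:45-18:20 (add 4h to convert from UTC-4).
Ana in UTC: 08:55-11:10, 12:35-17:55 (add 6h to convert from UTC-6).
Mateo ∩ Leo: 09:00-09:30, 11:30-12:35, 13:00-13:05.
Mateo ∩ Leo ∩ Ulla: 12:00-12:35.
Mateo ∩ Leo ∩ Ulla ∩ Idris: 12:00-12:35.
Mateo ∩ Leo ∩ Ulla ∩ Idris ∩ Xiulan: 12:00-12:35.
Mateo ∩ Leo ∩ Ulla ∩ Idris ∩ Xiulan ∩ Ana: ∅.
There is no time when everyone is free.
There is no common window, so the total is 0 minutes.

0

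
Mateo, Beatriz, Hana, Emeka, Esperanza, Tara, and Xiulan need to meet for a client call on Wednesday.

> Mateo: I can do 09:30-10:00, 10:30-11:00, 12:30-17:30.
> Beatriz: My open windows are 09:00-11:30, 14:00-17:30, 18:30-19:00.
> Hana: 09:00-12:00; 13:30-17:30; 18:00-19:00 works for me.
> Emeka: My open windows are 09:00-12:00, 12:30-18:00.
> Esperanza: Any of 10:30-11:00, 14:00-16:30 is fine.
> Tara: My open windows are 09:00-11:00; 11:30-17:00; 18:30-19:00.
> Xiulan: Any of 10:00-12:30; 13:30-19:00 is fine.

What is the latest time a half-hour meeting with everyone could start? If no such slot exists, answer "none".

16:00

Mateo ∩ Beatriz: 09:30-10:00, 10:30-11:00, 14:00-17:30.
Mateo ∩ Beatriz ∩ Hana: 09:30-10:00, 10:30-11:00, 14:00-17:30.
Mateo ∩ Beatriz ∩ Hana ∩ Emeka: 09:30-10:00, 10:30-11:00, 14:00-17:30.
Mateo ∩ Beatriz ∩ Hana ∩ Emeka ∩ Esperanza: 10:30-11:00, 14:00-16:30.
Mateo ∩ Beatriz ∩ Hana ∩ Emeka ∩ Esperanza ∩ Tara: 10:30-11:00, 14:00-16:30.
Mateo ∩ Beatriz ∩ Hana ∩ Emeka ∩ Esperanza ∩ Tara ∩ Xiulan: 10:30-11:00, 14:00-16:30.
So the common availability across everyone is 10:30-11:00, 14:00-16:30.
The last common window of at least 30 minutes is 14:00-16:30; a 30-minute meeting can start as late as 16:00 and still end by 16:30.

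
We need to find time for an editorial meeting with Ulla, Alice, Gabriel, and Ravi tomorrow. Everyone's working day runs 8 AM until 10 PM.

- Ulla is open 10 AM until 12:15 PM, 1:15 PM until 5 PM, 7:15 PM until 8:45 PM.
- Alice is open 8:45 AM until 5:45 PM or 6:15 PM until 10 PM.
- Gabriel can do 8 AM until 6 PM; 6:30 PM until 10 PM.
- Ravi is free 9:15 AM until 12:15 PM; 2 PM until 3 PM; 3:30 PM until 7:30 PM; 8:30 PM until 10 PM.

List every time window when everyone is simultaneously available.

10:00-12:15, 14:00-15:00, 15:30-17:00, 19:15-19:30, 20:30-20:45

Ulla ∩ Alice: 10:00-12:15, 13:15-17:00, 19:15-20:45.
Ulla ∩ Alice ∩ Gabriel: 10:00-12:15, 13:15-17:00, 19:15-20:45.
Ulla ∩ Alice ∩ Gabriel ∩ Ravi: 10:00-12:15, 14:00-15:00, 15:30-17:00, 19:15-19:30, 20:30-20:45.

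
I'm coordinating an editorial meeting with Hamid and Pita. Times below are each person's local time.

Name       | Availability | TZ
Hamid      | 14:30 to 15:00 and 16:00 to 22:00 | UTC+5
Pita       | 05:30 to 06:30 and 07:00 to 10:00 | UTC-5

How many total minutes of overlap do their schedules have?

210

Hamid in UTC: 09:30-10:00, 11:00-17:00 (subtract 5h to convert from UTC+5).
Pita in UTC: 10:30-11:30, 12:00-15:00 (add 5h to convert from UTC-5).
Hamid ∩ Pita: 11:00-11:30, 12:00-15:00.
Summing the common windows: 30 + 180 = 210 minutes.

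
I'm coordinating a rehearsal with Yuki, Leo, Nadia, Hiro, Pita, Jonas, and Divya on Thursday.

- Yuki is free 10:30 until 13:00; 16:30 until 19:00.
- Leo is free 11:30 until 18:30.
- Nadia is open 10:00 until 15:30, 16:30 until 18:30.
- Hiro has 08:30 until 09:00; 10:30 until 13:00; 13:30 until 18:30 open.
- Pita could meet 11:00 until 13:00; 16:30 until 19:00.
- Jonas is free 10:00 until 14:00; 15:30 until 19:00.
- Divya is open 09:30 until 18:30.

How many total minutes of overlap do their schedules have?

210

Yuki ∩ Leo: 11:30-13:00, 16:30-18:30.
Yuki ∩ Leo ∩ Nadia: 11:30-13:00, 16:30-18:30.
Yuki ∩ Leo ∩ Nadia ∩ Hiro: 11:30-13:00, 16:30-18:30.
Yuki ∩ Leo ∩ Nadia ∩ Hiro ∩ Pita: 11:30-13:00, 16:30-18:30.
Yuki ∩ Leo ∩ Nadia ∩ Hiro ∩ Pita ∩ Jonas: 11:30-13:00, 16:30-18:30.
Yuki ∩ Leo ∩ Nadia ∩ Hiro ∩ Pita ∩ Jonas ∩ Divya: 11:30-13:00, 16:30-18:30.
Those are the intersection windows.
Summing the common windows: 90 + 120 = 210 minutes.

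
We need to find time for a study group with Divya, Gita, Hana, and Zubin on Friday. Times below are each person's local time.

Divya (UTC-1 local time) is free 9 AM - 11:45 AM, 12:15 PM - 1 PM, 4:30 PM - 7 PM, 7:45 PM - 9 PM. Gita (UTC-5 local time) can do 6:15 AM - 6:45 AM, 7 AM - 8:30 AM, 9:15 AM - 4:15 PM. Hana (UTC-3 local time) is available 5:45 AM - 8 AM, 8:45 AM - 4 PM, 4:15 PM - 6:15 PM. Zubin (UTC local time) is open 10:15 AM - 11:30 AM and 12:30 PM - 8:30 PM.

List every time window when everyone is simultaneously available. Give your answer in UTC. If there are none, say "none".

Divya in UTC: 10:00-12:45, 13:15-14:00, 17:30-20:00, 20:45-22:00 (add 1h to convert from UTC-1).
Gita in UTC: 11:15-11:45, 12:00-13:30, 14:15-21:15 (add 5h to convert from UTC-5).
Hana in UTC: 08:45-11:00, 11:45-19:00, 19:15-21:15 (add 3h to convert from UTC-3).
Zubin in UTC: 10:15-11:30, 12:30-20:30.
Divya ∩ Gita: 11:15-11:45, 12:00-12:45, 13:15-13:30, 17:30-20:00, 20:45-21:15.
Divya ∩ Gita ∩ Hana: 12:00-12:45, 13:15-13:30, 17:30-19:00, 19:15-20:00, 20:45-21:15.
Divya ∩ Gita ∩ Hana ∩ Zubin: 12:30-12:45, 13:15-13:30, 17:30-19:00, 19:15-20:00.

12:30-12:45, 13:15-13:30, 17:30-19:00, 19:15-20:00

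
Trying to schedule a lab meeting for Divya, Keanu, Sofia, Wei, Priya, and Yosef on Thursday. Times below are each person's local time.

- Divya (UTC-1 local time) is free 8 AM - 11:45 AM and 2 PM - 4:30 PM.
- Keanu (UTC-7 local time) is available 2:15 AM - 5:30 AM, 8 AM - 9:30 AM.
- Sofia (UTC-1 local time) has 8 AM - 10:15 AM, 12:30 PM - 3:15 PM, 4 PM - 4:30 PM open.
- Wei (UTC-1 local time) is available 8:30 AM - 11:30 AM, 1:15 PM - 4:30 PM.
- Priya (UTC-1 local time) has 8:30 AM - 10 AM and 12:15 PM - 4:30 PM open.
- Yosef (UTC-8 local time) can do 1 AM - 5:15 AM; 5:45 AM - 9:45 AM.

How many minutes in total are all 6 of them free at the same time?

165

Divya in UTC: 09:00-12:45, 15:00-17:30 (add 1h to convert from UTC-1).
Keanu in UTC: 09:15-12:30, 15:00-16:30 (add 7h to convert from UTC-7).
Sofia in UTC: 09:00-11:15, 13:30-16:15, 17:00-17:30 (add 1h to convert from UTC-1).
Wei in UTC: 09:30-12:30, 14:15-17:30 (add 1h to convert from UTC-1).
Priya in UTC: 09:30-11:00, 13:15-17:30 (add 1h to convert from UTC-1).
Yosef in UTC: 09:00-13:15, 13:45-17:45 (add 8h to convert from UTC-8).
Divya ∩ Keanu: 09:15-12:30, 15:00-16:30.
Divya ∩ Keanu ∩ Sofia: 09:15-11:15, 15:00-16:15.
Divya ∩ Keanu ∩ Sofia ∩ Wei: 09:30-11:15, 15:00-16:15.
Divya ∩ Keanu ∩ Sofia ∩ Wei ∩ Priya: 09:30-11:00, 15:00-16:15.
Divya ∩ Keanu ∩ Sofia ∩ Wei ∩ Priya ∩ Yosef: 09:30-11:00, 15:00-16:15.
Those are the intersection windows.
Summing the common windows: 90 + 75 = 165 minutes.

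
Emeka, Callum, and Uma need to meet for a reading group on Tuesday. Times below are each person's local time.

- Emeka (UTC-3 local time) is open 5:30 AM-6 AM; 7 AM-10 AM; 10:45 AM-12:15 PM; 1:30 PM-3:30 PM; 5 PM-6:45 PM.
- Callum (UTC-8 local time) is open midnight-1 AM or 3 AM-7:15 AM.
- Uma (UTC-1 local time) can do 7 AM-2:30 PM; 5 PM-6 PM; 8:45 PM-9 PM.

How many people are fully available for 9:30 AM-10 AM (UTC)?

1

Emeka in UTC: 08:30-09:00, 10:00-13:00, 13:45-15:15, 16:30-18:30, 20:00-21:45 (add 3h to convert from UTC-3).
Callum in UTC: 08:00-09:00, 11:00-15:15 (add 8h to convert from UTC-8).
Uma in UTC: 08:00-15:30, 18:00-19:00, 21:45-22:00 (add 1h to convert from UTC-1).
Uma can make the full 09:30-10:00 slot — that's 1.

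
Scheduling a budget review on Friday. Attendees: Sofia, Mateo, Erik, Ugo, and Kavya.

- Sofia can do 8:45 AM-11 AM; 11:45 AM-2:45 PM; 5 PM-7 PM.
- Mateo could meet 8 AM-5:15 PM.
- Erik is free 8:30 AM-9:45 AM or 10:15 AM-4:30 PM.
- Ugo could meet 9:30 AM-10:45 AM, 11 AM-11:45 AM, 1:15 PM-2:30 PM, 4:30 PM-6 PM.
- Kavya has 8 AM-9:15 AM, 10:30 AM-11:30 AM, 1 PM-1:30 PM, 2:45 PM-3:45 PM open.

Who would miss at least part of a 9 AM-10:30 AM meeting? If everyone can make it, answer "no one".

Erik, Kavya, Ugo

Sofia: free for 09:00-10:30. Mateo: free for 09:00-10:30. Erik: not fully free for 09:00-10:30. Ugo: not fully free for 09:00-10:30. Kavya: not fully free for 09:00-10:30.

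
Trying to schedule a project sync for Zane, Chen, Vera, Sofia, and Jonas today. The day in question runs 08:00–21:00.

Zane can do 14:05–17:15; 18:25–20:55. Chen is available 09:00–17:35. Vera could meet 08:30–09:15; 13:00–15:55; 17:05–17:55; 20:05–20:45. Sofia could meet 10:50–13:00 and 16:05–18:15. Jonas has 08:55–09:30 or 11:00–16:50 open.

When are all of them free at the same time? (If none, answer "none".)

Zane ∩ Chen: 14:05-17:15.
Zane ∩ Chen ∩ Vera: 14:05-15:55, 17:05-17:15.
Zane ∩ Chen ∩ Vera ∩ Sofia: 17:05-17:15.
Zane ∩ Chen ∩ Vera ∩ Sofia ∩ Jonas: ∅.
There is no time when everyone is free.

none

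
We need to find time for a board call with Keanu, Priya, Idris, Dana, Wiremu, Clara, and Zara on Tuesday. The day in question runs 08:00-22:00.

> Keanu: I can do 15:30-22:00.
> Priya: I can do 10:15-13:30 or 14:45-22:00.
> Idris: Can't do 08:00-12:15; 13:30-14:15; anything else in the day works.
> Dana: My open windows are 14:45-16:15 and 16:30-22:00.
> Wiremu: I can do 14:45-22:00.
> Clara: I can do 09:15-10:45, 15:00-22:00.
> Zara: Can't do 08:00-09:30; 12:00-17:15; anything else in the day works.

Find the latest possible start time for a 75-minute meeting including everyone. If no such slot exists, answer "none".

20:45

Keanu free: 15:30-22:00.
Priya free: 10:15-13:30, 14:45-22:00.
Idris free: 12:15-13:30, 14:15-22:00 (invert busy blocks within the working day).
Dana free: 14:45-16:15, 16:30-22:00.
Wiremu free: 14:45-22:00.
Clara free: 09:15-10:45, 15:00-22:00.
Zara free: 09:30-12:00, 17:15-22:00 (invert busy blocks within the working day).
Keanu ∩ Priya: 15:30-22:00.
Keanu ∩ Priya ∩ Idris: 15:30-22:00.
Keanu ∩ Priya ∩ Idris ∩ Dana: 15:30-16:15, 16:30-22:00.
Keanu ∩ Priya ∩ Idris ∩ Dana ∩ Wiremu: 15:30-16:15, 16:30-22:00.
Keanu ∩ Priya ∩ Idris ∩ Dana ∩ Wiremu ∩ Clara: 15:30-16:15, 16:30-22:00.
Keanu ∩ Priya ∩ Idris ∩ Dana ∩ Wiremu ∩ Clara ∩ Zara: 17:15-22:00.
So the common availability across everyone is 17:15-22:00.
The last common window of at least 75 minutes is 17:15-22:00; a 75-minute meeting can start as late as 20:45 and still end by 22:00.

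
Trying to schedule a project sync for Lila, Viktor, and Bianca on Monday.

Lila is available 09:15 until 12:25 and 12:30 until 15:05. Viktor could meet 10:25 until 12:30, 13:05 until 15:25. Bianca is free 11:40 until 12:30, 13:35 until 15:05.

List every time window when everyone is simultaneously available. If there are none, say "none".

11:40-12:25, 13:35-15:05

Lila ∩ Viktor: 10:25-12:25, 13:05-15:05.
Lila ∩ Viktor ∩ Bianca: 11:40-12:25, 13:35-15:05.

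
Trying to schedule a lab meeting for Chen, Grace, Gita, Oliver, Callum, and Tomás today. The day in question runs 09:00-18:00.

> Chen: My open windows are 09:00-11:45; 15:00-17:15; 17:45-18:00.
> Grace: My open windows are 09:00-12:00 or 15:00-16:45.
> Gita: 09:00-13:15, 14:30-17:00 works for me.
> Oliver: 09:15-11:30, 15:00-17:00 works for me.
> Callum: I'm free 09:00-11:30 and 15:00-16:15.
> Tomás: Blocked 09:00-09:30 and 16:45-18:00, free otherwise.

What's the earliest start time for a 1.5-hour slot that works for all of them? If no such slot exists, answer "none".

09:30

Chen free: 09:00-11:45, 15:00-17:15, 17:45-18:00.
Grace free: 09:00-12:00, 15:00-16:45.
Gita free: 09:00-13:15, 14:30-17:00.
Oliver free: 09:15-11:30, 15:00-17:00.
Callum free: 09:00-11:30, 15:00-16:15.
Tomás free: 09:30-16:45 (invert busy blocks within the working day).
Chen ∩ Grace: 09:00-11:45, 15:00-16:45.
Chen ∩ Grace ∩ Gita: 09:00-11:45, 15:00-16:45.
Chen ∩ Grace ∩ Gita ∩ Oliver: 09:15-11:30, 15:00-16:45.
Chen ∩ Grace ∩ Gita ∩ Oliver ∩ Callum: 09:15-11:30, 15:00-16:15.
Chen ∩ Grace ∩ Gita ∩ Oliver ∩ Callum ∩ Tomás: 09:30-11:30, 15:00-16:15.
Those are the intersection windows.
The first common window of at least 90 minutes is 09:30-11:30, so the earliest start is 09:30.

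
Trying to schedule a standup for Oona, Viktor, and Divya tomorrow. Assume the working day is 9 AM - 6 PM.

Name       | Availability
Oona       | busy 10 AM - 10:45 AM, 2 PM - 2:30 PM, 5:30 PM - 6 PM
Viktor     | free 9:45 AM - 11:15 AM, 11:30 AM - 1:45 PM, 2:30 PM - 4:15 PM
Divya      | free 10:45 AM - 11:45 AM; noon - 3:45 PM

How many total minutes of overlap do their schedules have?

225

Oona free: 09:00-10:00, 10:45-14:00, 14:30-17:30 (invert busy blocks within the working day).
Viktor free: 09:45-11:15, 11:30-13:45, 14:30-16:15.
Divya free: 10:45-11:45, 12:00-15:45.
Oona ∩ Viktor: 09:45-10:00, 10:45-11:15, 11:30-13:45, 14:30-16:15.
Oona ∩ Viktor ∩ Divya: 10:45-11:15, 11:30-11:45, 12:00-13:45, 14:30-15:45.
Summing the common windows: 30 + 15 + 105 + 75 = 225 minutes.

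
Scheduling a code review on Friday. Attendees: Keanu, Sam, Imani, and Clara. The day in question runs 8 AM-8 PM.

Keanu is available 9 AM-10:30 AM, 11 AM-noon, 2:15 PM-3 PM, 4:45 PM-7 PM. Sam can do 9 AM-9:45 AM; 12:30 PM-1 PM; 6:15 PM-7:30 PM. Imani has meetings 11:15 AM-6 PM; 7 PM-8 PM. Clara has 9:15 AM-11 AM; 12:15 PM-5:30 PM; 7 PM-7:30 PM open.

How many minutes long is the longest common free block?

Keanu free: 09:00-10:30, 11:00-12:00, 14:15-15:00, 16:45-19:00.
Sam free: 09:00-09:45, 12:30-13:00, 18:15-19:30.
Imani free: 08:00-11:15, 18:00-19:00 (invert busy blocks within the working day).
Clara free: 09:15-11:00, 12:15-17:30, 19:00-19:30.
Keanu ∩ Sam: 09:00-09:45, 18:15-19:00.
Keanu ∩ Sam ∩ Imani: 09:00-09:45, 18:15-19:00.
Keanu ∩ Sam ∩ Imani ∩ Clara: 09:15-09:45.
Those are the intersection windows.
The longest is 09:15-09:45 at 30 minutes.

30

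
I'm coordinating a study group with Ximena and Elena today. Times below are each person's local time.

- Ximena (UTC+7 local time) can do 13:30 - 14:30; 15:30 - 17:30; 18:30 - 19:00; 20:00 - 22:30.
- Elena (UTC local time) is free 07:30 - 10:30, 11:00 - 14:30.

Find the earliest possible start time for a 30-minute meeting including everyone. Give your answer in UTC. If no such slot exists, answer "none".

08:30

Ximena in UTC: 06:30-07:30, 08:30-10:30, 11:30-12:00, 13:00-15:30 (subtract 7h to convert from UTC+7).
Elena in UTC: 07:30-10:30, 11:00-14:30.
Ximena ∩ Elena: 08:30-10:30, 11:30-12:00, 13:00-14:30.
The first common window of at least 30 minutes is 08:30-10:30, so the earliest start is 08:30.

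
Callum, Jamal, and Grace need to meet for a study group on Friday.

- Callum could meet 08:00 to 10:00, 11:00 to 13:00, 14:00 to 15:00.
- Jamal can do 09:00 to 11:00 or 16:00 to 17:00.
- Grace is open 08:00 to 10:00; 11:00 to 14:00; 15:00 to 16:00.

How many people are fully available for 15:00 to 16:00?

1

Grace can make the full 15:00-16:00 slot — that's 1.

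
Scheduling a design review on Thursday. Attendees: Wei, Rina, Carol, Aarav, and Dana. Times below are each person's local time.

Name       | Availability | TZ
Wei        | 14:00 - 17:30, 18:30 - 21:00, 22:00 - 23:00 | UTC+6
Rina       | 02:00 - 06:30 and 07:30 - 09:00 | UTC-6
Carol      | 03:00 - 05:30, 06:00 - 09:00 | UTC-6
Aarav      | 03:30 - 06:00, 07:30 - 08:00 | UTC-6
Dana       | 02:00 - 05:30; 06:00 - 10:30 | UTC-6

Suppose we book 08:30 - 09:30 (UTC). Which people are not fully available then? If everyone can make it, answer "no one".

Aarav, Carol

Wei in UTC: 08:00-11:30, 12:30-15:00, 16:00-17:00 (subtract 6h to convert from UTC+6).
Rina in UTC: 08:00-12:30, 13:30-15:00 (add 6h to convert from UTC-6).
Carol in UTC: 09:00-11:30, 12:00-15:00 (add 6h to convert from UTC-6).
Aarav in UTC: 09:30-12:00, 13:30-14:00 (add 6h to convert from UTC-6).
Dana in UTC: 08:00-11:30, 12:00-16:30 (add 6h to convert from UTC-6).
Wei: free for 08:30-09:30. Rina: free for 08:30-09:30. Carol: not fully free for 08:30-09:30. Aarav: not fully free for 08:30-09:30. Dana: free for 08:30-09:30.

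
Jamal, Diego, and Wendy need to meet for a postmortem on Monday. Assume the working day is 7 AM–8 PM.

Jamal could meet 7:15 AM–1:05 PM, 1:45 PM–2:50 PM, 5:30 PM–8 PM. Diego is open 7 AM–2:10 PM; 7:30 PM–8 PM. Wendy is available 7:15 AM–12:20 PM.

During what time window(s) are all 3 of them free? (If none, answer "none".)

07:15-12:20

Jamal ∩ Diego: 07:15-13:05, 13:45-14:10, 19:30-20:00.
Jamal ∩ Diego ∩ Wendy: 07:15-12:20.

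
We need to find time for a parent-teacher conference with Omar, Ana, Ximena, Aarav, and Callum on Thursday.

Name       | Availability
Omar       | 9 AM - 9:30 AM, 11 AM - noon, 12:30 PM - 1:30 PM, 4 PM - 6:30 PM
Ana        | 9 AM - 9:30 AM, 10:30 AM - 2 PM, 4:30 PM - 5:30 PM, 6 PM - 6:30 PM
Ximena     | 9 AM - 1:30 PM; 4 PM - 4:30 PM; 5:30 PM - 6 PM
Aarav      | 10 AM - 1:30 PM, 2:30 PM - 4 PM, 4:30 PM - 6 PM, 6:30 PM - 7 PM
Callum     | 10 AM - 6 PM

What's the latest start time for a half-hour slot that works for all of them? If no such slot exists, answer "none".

13:00

Omar ∩ Ana: 09:00-09:30, 11:00-12:00, 12:30-13:30, 16:30-17:30, 18:00-18:30.
Omar ∩ Ana ∩ Ximena: 09:00-09:30, 11:00-12:00, 12:30-13:30.
Omar ∩ Ana ∩ Ximena ∩ Aarav: 11:00-12:00, 12:30-13:30.
Omar ∩ Ana ∩ Ximena ∩ Aarav ∩ Callum: 11:00-12:00, 12:30-13:30.
The last common window of at least 30 minutes is 12:30-13:30; a 30-minute meeting can start as late as 13:00 and still end by 13:30.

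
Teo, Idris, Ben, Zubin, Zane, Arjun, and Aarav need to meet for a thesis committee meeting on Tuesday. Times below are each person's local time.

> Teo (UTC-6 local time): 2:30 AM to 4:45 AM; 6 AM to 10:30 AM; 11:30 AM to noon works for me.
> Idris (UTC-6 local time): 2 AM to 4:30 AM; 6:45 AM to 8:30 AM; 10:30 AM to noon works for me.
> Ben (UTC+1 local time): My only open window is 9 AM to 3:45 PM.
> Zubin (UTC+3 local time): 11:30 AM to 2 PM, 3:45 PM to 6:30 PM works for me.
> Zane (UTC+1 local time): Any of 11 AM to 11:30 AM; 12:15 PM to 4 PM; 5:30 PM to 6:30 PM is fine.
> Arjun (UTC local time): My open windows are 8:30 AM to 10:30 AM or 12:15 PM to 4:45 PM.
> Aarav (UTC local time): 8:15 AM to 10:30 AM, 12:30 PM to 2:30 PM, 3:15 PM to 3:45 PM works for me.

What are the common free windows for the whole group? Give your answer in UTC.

Teo in UTC: 08:30-10:45, 12:00-16:30, 17:30-18:00 (add 6h to convert from UTC-6).
Idris in UTC: 08:00-10:30, 12:45-14:30, 16:30-18:00 (add 6h to convert from UTC-6).
Ben in UTC: 08:00-14:45 (subtract 1h to convert from UTC+1).
Zubin in UTC: 08:30-11:00, 12:45-15:30 (subtract 3h to convert from UTC+3).
Zane in UTC: 10:00-10:30, 11:15-15:00, 16:30-17:30 (subtract 1h to convert from UTC+1).
Arjun in UTC: 08:30-10:30, 12:15-16:45.
Aarav in UTC: 08:15-10:30, 12:30-14:30, 15:15-15:45.
Teo ∩ Idris: 08:30-10:30, 12:45-14:30, 17:30-18:00.
Teo ∩ Idris ∩ Ben: 08:30-10:30, 12:45-14:30.
Teo ∩ Idris ∩ Ben ∩ Zubin: 08:30-10:30, 12:45-14:30.
Teo ∩ Idris ∩ Ben ∩ Zubin ∩ Zane: 10:00-10:30, 12:45-14:30.
Teo ∩ Idris ∩ Ben ∩ Zubin ∩ Zane ∩ Arjun: 10:00-10:30, 12:45-14:30.
Teo ∩ Idris ∩ Ben ∩ Zubin ∩ Zane ∩ Arjun ∩ Aarav: 10:00-10:30, 12:45-14:30.

10:00-10:30, 12:45-14:30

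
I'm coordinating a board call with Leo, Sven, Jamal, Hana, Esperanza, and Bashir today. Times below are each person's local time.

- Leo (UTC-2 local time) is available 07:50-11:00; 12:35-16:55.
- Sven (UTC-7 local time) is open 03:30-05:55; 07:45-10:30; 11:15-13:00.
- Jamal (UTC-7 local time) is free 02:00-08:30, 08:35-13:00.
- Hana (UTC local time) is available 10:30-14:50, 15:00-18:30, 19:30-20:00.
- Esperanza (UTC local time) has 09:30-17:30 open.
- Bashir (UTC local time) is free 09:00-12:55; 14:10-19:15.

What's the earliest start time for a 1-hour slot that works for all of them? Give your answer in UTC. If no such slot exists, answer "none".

Leo in UTC: 09:50-13:00, 14:35-18:55 (add 2h to convert from UTC-2).
Sven in UTC: 10:30-12:55, 14:45-17:30, 18:15-20:00 (add 7h to convert from UTC-7).
Jamal in UTC: 09:00-15:30, 15:35-20:00 (add 7h to convert from UTC-7).
Hana in UTC: 10:30-14:50, 15:00-18:30, 19:30-20:00.
Esperanza in UTC: 09:30-17:30.
Bashir in UTC: 09:00-12:55, 14:10-19:15.
Leo ∩ Sven: 10:30-12:55, 14:45-17:30, 18:15-18:55.
Leo ∩ Sven ∩ Jamal: 10:30-12:55, 14:45-15:30, 15:35-17:30, 18:15-18:55.
Leo ∩ Sven ∩ Jamal ∩ Hana: 10:30-12:55, 14:45-14:50, 15:00-15:30, 15:35-17:30, 18:15-18:30.
Leo ∩ Sven ∩ Jamal ∩ Hana ∩ Esperanza: 10:30-12:55, 14:45-14:50, 15:00-15:30, 15:35-17:30.
Leo ∩ Sven ∩ Jamal ∩ Hana ∩ Esperanza ∩ Bashir: 10:30-12:55, 14:45-14:50, 15:00-15:30, 15:35-17:30.
Those are the intersection windows.
The first common window of at least 60 minutes is 10:30-12:55, so the earliest start is 10:30.

10:30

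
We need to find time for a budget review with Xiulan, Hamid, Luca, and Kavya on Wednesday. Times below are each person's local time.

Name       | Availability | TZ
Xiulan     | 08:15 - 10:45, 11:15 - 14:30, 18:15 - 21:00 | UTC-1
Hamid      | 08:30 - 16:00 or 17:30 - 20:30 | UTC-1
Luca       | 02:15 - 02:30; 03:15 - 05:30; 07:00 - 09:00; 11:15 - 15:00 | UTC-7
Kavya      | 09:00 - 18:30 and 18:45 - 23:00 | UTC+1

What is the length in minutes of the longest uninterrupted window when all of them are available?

Xiulan in UTC: 09:15-11:45, 12:15-15:30, 19:15-22:00 (add 1h to convert from UTC-1).
Hamid in UTC: 09:30-17:00, 18:30-21:30 (add 1h to convert from UTC-1).
Luca in UTC: 09:15-09:30, 10:15-12:30, 14:00-16:00, 18:15-22:00 (add 7h to convert from UTC-7).
Kavya in UTC: 08:00-17:30, 17:45-22:00 (subtract 1h to convert from UTC+1).
Xiulan ∩ Hamid: 09:30-11:45, 12:15-15:30, 19:15-21:30.
Xiulan ∩ Hamid ∩ Luca: 10:15-11:45, 12:15-12:30, 14:00-15:30, 19:15-21:30.
Xiulan ∩ Hamid ∩ Luca ∩ Kavya: 10:15-11:45, 12:15-12:30, 14:00-15:30, 19:15-21:30.
Those are the intersection windows.
The longest is 19:15-21:30 at 135 minutes.

135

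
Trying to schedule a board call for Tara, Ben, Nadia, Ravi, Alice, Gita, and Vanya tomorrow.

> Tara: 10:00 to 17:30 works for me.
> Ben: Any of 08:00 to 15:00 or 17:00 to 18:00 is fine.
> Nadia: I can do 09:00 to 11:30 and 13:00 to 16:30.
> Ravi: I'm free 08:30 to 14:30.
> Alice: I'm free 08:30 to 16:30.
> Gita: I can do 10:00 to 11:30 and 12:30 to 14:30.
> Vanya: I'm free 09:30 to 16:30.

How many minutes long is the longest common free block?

90

Tara ∩ Ben: 10:00-15:00, 17:00-17:30.
Tara ∩ Ben ∩ Nadia: 10:00-11:30, 13:00-15:00.
Tara ∩ Ben ∩ Nadia ∩ Ravi: 10:00-11:30, 13:00-14:30.
Tara ∩ Ben ∩ Nadia ∩ Ravi ∩ Alice: 10:00-11:30, 13:00-14:30.
Tara ∩ Ben ∩ Nadia ∩ Ravi ∩ Alice ∩ Gita: 10:00-11:30, 13:00-14:30.
Tara ∩ Ben ∩ Nadia ∩ Ravi ∩ Alice ∩ Gita ∩ Vanya: 10:00-11:30, 13:00-14:30.
The longest is 10:00-11:30 at 90 minutes.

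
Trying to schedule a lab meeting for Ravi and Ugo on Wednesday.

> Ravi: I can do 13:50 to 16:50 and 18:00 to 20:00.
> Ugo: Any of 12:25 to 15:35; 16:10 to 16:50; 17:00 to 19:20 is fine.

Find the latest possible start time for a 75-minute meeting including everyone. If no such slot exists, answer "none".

18:05

Ravi ∩ Ugo: 13:50-15:35, 16:10-16:50, 18:00-19:20.
The last common window of at least 75 minutes is 18:00-19:20; a 75-minute meeting can start as late as 18:05 and still end by 19:20.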